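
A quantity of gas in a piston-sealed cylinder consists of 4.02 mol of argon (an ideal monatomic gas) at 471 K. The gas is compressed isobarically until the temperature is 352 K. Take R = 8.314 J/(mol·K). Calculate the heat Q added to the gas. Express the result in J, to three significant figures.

Isobaric: W = nRΔT = (4.02)(8.314)(-119) = -3977 J.
ΔU = nCᵥΔT with Cᵥ = 3R/2: ΔU = (4.02)(12.47)(-119) = -5966 J.
Q = ΔU + W = -5966 − 3977 = -9943 J.

Q ≈ -9940 J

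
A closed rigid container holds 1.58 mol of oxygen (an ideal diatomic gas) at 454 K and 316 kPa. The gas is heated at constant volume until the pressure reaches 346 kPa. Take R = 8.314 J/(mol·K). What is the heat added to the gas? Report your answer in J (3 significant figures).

Constant volume ⇒ W = 0, so Q = ΔU = nCᵥΔT with Cᵥ = 5R/2 = 20.79 J/(mol·K).
At constant V, T₂/T₁ = P₂/P₁ ⇒ ΔT = T₁(P₂/P₁ − 1) = 454·(346/316 − 1) = 43.1 K.
ΔU = (1.58)(20.79)(43.1) = 1415 J.

Q ≈ 1420 J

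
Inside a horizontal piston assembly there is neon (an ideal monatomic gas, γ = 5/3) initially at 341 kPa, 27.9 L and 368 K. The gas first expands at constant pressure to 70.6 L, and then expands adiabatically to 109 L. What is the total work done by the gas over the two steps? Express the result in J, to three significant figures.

Step 1 (isobaric): W = PΔV = (341 kPa)(70.6 − 27.9 L) = 14561 J.
After step 1: P = 341 kPa, V = 70.6 L, T = 931.2 K.
Step 2 (adiabatic): W = (P₁V₁ − P₂V₂)/(γ−1) = (24075 − 18022)/0.667 = 9078 J.
W_total = 14561 + 9078 = 23639 J.

W_total ≈ 23600 J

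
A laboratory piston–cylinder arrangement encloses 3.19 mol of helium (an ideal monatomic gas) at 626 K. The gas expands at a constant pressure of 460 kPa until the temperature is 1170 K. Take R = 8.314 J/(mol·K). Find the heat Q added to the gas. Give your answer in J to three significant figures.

Q ≈ 36100 J

Isobaric: W = nRΔT = (3.19)(8.314)(544) = 14428 J.
ΔU = nCᵥΔT with Cᵥ = 3R/2: ΔU = (3.19)(12.47)(544) = 21642 J.
Q = ΔU + W = 21642 + 14428 = 36069 J.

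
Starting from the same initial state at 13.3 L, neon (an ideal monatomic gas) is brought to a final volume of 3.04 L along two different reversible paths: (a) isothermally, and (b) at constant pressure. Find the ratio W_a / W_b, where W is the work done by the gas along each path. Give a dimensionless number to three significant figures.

Path (a) isothermal: W = P₁V₁ ln(V₂/V₁) → W_a/(P₁V₁) = -1.476.
Path (b) isobaric: W = P₁(V₂ − V₁) → W_b/(P₁V₁) = -0.7714.
W_a / W_b = -1.476 / -0.7714 = 1.913.

W_a / W_b ≈ 1.91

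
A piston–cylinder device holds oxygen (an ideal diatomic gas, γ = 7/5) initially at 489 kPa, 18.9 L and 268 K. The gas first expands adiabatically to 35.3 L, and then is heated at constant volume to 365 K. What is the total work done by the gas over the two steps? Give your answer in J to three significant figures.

Step 1 (adiabatic): W = (P₁V₁ − P₂V₂)/(γ−1) = (9242 − 7199)/0.4 = 5109 J.
Step 2 (isochoric): W = 0 (constant volume).
W_total = 5109 + 0 = 5109 J.

W_total ≈ 5110 J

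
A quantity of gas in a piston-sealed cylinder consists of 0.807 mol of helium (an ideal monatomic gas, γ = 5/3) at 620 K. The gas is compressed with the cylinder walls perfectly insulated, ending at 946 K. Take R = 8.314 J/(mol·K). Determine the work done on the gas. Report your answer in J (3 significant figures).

W ≈ 3280 J

Adiabatic ⇒ Q = 0, so W_by = −ΔU = nCᵥ(T₁ − T₂).
Cᵥ = 3R/2 = 12.47 J/(mol·K).
W = (0.807)(12.47)(620 − 946) = -3281 J.
Work on gas = −W_by = 3281 J.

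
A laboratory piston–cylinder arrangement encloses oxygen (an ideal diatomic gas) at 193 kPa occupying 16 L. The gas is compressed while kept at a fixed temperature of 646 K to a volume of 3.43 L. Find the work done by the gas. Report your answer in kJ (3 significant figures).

Isothermal: W = nRT ln(V₂/V₁) = P₁V₁ ln(V₂/V₁).
P₁V₁ = (193 kPa)(16 L) = 3088 J.
W = 3088 × ln(3.43/16) = 3088 × -1.54
W_by_gas = -4756 J.

W ≈ -4.76 kJ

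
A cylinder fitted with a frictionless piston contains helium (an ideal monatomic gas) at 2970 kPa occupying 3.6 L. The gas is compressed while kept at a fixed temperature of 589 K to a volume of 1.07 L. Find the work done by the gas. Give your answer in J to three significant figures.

W ≈ -13000 J

Isothermal: W = nRT ln(V₂/V₁) = P₁V₁ ln(V₂/V₁).
P₁V₁ = (2970 kPa)(3.6 L) = 10692 J.
W = 10692 × ln(1.07/3.6) = 10692 × -1.213
W_by_gas = -12972 J.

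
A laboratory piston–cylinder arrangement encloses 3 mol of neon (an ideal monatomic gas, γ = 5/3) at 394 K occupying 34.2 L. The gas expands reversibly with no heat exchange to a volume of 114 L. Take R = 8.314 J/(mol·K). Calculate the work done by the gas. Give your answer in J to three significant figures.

Adiabatic: TV^(γ−1) = const with γ = 5/3.
T₂ = T₁ (V₁/V₂)^(γ−1) = 394 × (34.2/114)^0.667 = 394 × 0.4481 = 176.6 K.
W_by = nCᵥ(T₁ − T₂) = (3)(12.47)(394 − 176.6) = 8135 J.

W ≈ 8130 J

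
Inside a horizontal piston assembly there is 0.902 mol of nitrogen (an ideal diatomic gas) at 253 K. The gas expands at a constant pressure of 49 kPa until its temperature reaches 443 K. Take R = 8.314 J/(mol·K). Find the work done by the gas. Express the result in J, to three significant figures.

W ≈ 1420 J

Isobaric: W = P ΔV = nR ΔT.
W = (0.902)(8.314)(443 − 253) = 1425 J.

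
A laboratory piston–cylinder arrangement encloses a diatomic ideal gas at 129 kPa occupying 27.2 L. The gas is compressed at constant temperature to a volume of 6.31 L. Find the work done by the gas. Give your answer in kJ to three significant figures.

Isothermal: W = nRT ln(V₂/V₁) = P₁V₁ ln(V₂/V₁).
P₁V₁ = (129 kPa)(27.2 L) = 3509 J.
W = 3509 × ln(6.31/27.2) = 3509 × -1.461
W_by_gas = -5127 J.

W ≈ -5.13 kJ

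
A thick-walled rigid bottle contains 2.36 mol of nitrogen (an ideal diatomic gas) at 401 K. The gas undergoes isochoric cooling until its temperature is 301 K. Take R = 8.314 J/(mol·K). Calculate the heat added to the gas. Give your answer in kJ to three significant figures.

Q ≈ -4.91 kJ

Constant volume ⇒ W = 0, so Q = ΔU = nCᵥΔT with Cᵥ = 5R/2 = 20.79 J/(mol·K).
ΔU = (2.36)(20.79)(301 − 401) = -4905 J.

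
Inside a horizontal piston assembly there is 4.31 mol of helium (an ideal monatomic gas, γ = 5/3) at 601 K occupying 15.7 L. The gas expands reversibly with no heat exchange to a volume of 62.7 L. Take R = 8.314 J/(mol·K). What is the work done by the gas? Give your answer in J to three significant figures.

W ≈ 19500 J

Adiabatic: TV^(γ−1) = const with γ = 5/3.
T₂ = T₁ (V₁/V₂)^(γ−1) = 601 × (15.7/62.7)^0.667 = 601 × 0.3973 = 238.8 K.
W_by = nCᵥ(T₁ − T₂) = (4.31)(12.47)(601 − 238.8) = 19470 J.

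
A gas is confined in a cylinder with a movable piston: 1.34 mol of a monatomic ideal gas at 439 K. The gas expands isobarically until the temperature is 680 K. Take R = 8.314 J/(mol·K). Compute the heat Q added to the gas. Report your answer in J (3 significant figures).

Isobaric: W = nRΔT = (1.34)(8.314)(241) = 2685 J.
ΔU = nCᵥΔT with Cᵥ = 3R/2: ΔU = (1.34)(12.47)(241) = 4027 J.
Q = ΔU + W = 4027 + 2685 = 6712 J.

Q ≈ 6710 J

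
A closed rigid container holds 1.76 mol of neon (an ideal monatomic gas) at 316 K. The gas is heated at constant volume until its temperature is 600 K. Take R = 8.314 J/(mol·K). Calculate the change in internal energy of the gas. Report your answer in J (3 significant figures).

ΔU ≈ 6230 J

Constant volume ⇒ W = 0, so Q = ΔU = nCᵥΔT with Cᵥ = 3R/2 = 12.47 J/(mol·K).
ΔU = (1.76)(12.47)(600 − 316) = 6234 J.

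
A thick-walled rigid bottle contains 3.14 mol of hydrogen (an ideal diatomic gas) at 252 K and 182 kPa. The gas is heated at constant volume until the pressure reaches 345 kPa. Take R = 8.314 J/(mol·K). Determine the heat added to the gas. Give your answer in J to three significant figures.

Constant volume ⇒ W = 0, so Q = ΔU = nCᵥΔT with Cᵥ = 5R/2 = 20.79 J/(mol·K).
At constant V, T₂/T₁ = P₂/P₁ ⇒ ΔT = T₁(P₂/P₁ − 1) = 252·(345/182 − 1) = 225.7 K.
ΔU = (3.14)(20.79)(225.7) = 14730 J.

Q ≈ 14700 J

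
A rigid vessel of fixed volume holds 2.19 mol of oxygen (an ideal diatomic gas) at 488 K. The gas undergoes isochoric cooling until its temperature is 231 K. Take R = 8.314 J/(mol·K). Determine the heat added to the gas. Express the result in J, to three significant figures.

Q ≈ -11700 J

Constant volume ⇒ W = 0, so Q = ΔU = nCᵥΔT with Cᵥ = 5R/2 = 20.79 J/(mol·K).
ΔU = (2.19)(20.79)(231 − 488) = -11698 J.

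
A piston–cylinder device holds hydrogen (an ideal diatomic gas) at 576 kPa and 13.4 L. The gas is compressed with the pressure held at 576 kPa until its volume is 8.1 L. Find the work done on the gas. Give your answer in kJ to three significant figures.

Isobaric: W = P ΔV.
W = (576 kPa)(8.1 − 13.4 L) = (576)(-5.3) = -3053 J.
Work on gas = −W_by = 3053 J.

W ≈ 3.05 kJ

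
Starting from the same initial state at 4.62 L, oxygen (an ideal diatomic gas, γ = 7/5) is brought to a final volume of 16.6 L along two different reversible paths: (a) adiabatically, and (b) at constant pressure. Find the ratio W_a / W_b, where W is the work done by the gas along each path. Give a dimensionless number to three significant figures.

W_a / W_b ≈ 0.386

Path (a) adiabatic: W = P₁V₁(1 − (V₁/V₂)^(γ−1))/(γ−1) → W_a/(P₁V₁) = 1.001.
Path (b) isobaric: W = P₁(V₂ − V₁) → W_b/(P₁V₁) = 2.593.
W_a / W_b = 1.001 / 2.593 = 0.3861.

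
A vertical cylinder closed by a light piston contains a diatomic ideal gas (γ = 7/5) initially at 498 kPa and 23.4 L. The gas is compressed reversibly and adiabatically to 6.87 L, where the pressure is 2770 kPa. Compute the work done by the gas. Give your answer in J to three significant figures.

Adiabatic: W = (P₁V₁ − P₂V₂)/(γ − 1) with γ = 7/5.
P₁V₁ = 11653 J, P₂V₂ = 19030 J.
W = (11653 − 19030) / 0.4 = -18442 J.

W ≈ -18400 J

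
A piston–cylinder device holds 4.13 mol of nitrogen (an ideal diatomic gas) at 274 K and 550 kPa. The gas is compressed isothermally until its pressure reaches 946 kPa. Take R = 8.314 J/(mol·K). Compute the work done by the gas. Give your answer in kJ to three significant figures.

W ≈ -5.10 kJ

Isothermal process: W = nRT ln(V₂/V₁) = nRT ln(P₁/P₂).
W = (4.13)(8.314)(274) × ln(550/946)
  = 9408 × ln(0.5814) = 9408 × -0.5423
W_by_gas = -5102 J.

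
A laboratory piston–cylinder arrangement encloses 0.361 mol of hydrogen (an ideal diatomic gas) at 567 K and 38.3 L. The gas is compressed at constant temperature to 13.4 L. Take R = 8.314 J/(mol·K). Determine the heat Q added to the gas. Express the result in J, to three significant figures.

Q ≈ -1790 J

Isothermal ⇒ ΔU = 0, so Q = W = nRT ln(V₂/V₁).
Q = (0.361)(8.314)(567) ln(13.4/38.3) = 1702 × -1.05 = -1787 J.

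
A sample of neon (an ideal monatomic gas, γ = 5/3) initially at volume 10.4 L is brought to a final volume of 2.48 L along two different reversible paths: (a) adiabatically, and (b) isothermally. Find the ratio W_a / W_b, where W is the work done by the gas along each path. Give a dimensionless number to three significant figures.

Path (a) adiabatic: W = P₁V₁(1 − (V₁/V₂)^(γ−1))/(γ−1) → W_a/(P₁V₁) = -2.401.
Path (b) isothermal: W = P₁V₁ ln(V₂/V₁) → W_b/(P₁V₁) = -1.434.
W_a / W_b = -2.401 / -1.434 = 1.675.

W_a / W_b ≈ 1.67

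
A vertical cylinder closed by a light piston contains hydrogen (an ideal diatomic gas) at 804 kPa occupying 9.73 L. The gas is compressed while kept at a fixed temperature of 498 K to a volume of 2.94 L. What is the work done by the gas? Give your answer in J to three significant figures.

W ≈ -9360 J

Isothermal: W = nRT ln(V₂/V₁) = P₁V₁ ln(V₂/V₁).
P₁V₁ = (804 kPa)(9.73 L) = 7823 J.
W = 7823 × ln(2.94/9.73) = 7823 × -1.197
W_by_gas = -9363 J.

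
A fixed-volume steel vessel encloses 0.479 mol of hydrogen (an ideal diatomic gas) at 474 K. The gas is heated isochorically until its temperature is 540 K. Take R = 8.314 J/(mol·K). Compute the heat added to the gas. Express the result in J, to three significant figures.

Q ≈ 657 J

Constant volume ⇒ W = 0, so Q = ΔU = nCᵥΔT with Cᵥ = 5R/2 = 20.79 J/(mol·K).
ΔU = (0.479)(20.79)(540 − 474) = 657.1 J.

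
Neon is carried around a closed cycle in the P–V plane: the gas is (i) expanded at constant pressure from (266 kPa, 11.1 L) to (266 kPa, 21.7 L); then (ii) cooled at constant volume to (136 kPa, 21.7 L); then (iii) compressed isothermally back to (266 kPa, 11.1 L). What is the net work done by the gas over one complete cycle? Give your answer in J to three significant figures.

Leg (i): W = PΔV = (266)(21.7 − 11.1) = 2820 J.
Leg (ii): W = 0.
Leg (iii): W = PᵢVᵢ ln(V_f/Vᵢ) = (2951) ln(11.1/21.7) = -1978 J.
W_net = 2820 − 1978 = 841.2 J.

W_net ≈ 841 J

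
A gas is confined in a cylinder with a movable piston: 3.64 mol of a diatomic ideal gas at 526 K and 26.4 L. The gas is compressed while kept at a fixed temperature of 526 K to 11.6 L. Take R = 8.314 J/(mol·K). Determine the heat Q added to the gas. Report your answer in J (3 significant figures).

Isothermal ⇒ ΔU = 0, so Q = W = nRT ln(V₂/V₁).
Q = (3.64)(8.314)(526) ln(11.6/26.4) = 15918 × -0.8224 = -13091 J.

Q ≈ -13100 J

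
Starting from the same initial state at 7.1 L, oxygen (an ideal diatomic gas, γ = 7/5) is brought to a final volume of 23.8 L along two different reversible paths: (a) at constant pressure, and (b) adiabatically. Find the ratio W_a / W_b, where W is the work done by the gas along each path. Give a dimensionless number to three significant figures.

Path (a) isobaric: W = P₁(V₂ − V₁) → W_a/(P₁V₁) = 2.352.
Path (b) adiabatic: W = P₁V₁(1 − (V₁/V₂)^(γ−1))/(γ−1) → W_b/(P₁V₁) = 0.959.
W_a / W_b = 2.352 / 0.959 = 2.453.

W_a / W_b ≈ 2.45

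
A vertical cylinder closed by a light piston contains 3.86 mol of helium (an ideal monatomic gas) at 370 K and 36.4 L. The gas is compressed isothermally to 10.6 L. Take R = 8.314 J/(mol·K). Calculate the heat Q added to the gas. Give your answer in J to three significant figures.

Q ≈ -14600 J

Isothermal ⇒ ΔU = 0, so Q = W = nRT ln(V₂/V₁).
Q = (3.86)(8.314)(370) ln(10.6/36.4) = 11874 × -1.234 = -14649 J.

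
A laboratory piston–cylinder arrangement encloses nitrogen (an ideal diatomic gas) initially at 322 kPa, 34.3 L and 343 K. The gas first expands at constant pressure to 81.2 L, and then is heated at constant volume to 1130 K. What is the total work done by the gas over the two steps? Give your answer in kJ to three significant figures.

Step 1 (isobaric): W = PΔV = (322 kPa)(81.2 − 34.3 L) = 15102 J.
Step 2 (isochoric): W = 0 (constant volume).
W_total = 15102 + 0 = 15102 J.

W_total ≈ 15.1 kJ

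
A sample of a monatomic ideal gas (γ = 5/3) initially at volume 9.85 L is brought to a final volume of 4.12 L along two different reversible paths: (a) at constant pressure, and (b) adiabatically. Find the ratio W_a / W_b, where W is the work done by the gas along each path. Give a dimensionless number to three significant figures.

W_a / W_b ≈ 0.492

Path (a) isobaric: W = P₁(V₂ − V₁) → W_a/(P₁V₁) = -0.5817.
Path (b) adiabatic: W = P₁V₁(1 − (V₁/V₂)^(γ−1))/(γ−1) → W_b/(P₁V₁) = -1.182.
W_a / W_b = -0.5817 / -1.182 = 0.4922.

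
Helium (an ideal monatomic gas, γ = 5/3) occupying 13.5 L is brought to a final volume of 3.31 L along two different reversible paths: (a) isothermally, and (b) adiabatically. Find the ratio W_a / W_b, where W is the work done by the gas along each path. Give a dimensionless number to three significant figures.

Path (a) isothermal: W = P₁V₁ ln(V₂/V₁) → W_a/(P₁V₁) = -1.406.
Path (b) adiabatic: W = P₁V₁(1 − (V₁/V₂)^(γ−1))/(γ−1) → W_b/(P₁V₁) = -2.329.
W_a / W_b = -1.406 / -2.329 = 0.6036.

W_a / W_b ≈ 0.604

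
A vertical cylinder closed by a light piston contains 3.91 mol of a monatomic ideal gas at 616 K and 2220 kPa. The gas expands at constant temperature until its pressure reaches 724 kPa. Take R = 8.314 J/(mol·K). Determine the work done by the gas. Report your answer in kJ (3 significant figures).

Isothermal process: W = nRT ln(V₂/V₁) = nRT ln(P₁/P₂).
W = (3.91)(8.314)(616) × ln(2220/724)
  = 20025 × ln(3.066) = 20025 × 1.12
W_by_gas = 22437 J.

W ≈ 22.4 kJ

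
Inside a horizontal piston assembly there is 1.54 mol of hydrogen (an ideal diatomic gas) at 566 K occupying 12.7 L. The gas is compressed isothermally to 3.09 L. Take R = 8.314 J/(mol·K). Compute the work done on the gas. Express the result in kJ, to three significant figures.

Isothermal: W = nRT ln(V₂/V₁).
W = (1.54)(8.314)(566) × ln(3.09/12.7)
  = 7247 × -1.413
W_by_gas = -10243 J; work on gas = −W_by = 10243 J.

W ≈ 10.2 kJ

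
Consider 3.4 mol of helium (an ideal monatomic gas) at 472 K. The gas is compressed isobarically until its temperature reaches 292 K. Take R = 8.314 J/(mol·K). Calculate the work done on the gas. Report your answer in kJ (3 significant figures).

Isobaric: W = P ΔV = nR ΔT.
W = (3.4)(8.314)(292 − 472) = -5088 J.
Work on gas = −W_by = 5088 J.

W ≈ 5.09 kJ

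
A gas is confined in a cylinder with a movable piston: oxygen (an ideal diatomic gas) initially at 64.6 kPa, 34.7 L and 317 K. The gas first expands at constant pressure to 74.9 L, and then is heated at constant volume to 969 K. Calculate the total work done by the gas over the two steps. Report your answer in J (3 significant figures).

W_total ≈ 2600 J

Step 1 (isobaric): W = PΔV = (64.6 kPa)(74.9 − 34.7 L) = 2597 J.
Step 2 (isochoric): W = 0 (constant volume).
W_total = 2597 + 0 = 2597 J.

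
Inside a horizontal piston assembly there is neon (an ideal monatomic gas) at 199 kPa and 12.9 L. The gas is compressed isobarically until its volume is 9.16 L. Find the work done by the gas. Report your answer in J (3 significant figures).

W ≈ -744 J

Isobaric: W = P ΔV.
W = (199 kPa)(9.16 − 12.9 L) = (199)(-3.74) = -744.3 J.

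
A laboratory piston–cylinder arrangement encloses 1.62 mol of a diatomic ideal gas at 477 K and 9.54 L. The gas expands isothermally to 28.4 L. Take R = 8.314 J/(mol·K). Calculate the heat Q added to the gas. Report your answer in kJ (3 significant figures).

Q ≈ 7.01 kJ

Isothermal ⇒ ΔU = 0, so Q = W = nRT ln(V₂/V₁).
Q = (1.62)(8.314)(477) ln(28.4/9.54) = 6425 × 1.091 = 7009 J.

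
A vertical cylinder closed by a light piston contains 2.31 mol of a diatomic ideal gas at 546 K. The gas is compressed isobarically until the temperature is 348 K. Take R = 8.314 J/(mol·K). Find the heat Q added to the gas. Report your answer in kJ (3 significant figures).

Q ≈ -13.3 kJ

Isobaric: W = nRΔT = (2.31)(8.314)(-198) = -3803 J.
ΔU = nCᵥΔT with Cᵥ = 5R/2: ΔU = (2.31)(20.79)(-198) = -9507 J.
Q = ΔU + W = -9507 − 3803 = -13309 J.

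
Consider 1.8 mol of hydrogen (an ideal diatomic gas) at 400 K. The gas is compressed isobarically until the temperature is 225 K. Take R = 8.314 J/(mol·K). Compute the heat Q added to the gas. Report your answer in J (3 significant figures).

Q ≈ -9170 J

Isobaric: W = nRΔT = (1.8)(8.314)(-175) = -2619 J.
ΔU = nCᵥΔT with Cᵥ = 5R/2: ΔU = (1.8)(20.79)(-175) = -6547 J.
Q = ΔU + W = -6547 − 2619 = -9166 J.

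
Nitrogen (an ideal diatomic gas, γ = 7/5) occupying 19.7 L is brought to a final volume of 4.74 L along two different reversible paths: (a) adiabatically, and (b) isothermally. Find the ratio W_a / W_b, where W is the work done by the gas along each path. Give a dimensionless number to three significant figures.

W_a / W_b ≈ 1.35

Path (a) adiabatic: W = P₁V₁(1 − (V₁/V₂)^(γ−1))/(γ−1) → W_a/(P₁V₁) = -1.92.
Path (b) isothermal: W = P₁V₁ ln(V₂/V₁) → W_b/(P₁V₁) = -1.425.
W_a / W_b = -1.92 / -1.425 = 1.348.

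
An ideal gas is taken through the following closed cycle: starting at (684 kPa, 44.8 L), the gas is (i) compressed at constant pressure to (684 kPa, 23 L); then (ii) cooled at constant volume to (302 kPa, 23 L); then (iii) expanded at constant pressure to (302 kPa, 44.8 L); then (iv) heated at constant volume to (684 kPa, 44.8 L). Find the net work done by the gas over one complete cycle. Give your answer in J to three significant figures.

W_net ≈ -8330 J

Constant-volume legs do no work.
W(i) = (684)(23 − 44.8) = -14911 J; W(iii) = (302)(44.8 − 23) = 6584 J.
W_net = -14911 + 6584 = -8328 J (the counter-clockwise enclosed area).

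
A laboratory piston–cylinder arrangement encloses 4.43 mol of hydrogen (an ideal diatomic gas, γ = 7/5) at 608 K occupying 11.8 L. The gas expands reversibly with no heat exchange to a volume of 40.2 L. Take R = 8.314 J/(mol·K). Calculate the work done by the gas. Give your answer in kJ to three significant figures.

Adiabatic: TV^(γ−1) = const with γ = 7/5.
T₂ = T₁ (V₁/V₂)^(γ−1) = 608 × (11.8/40.2)^0.4 = 608 × 0.6124 = 372.4 K.
W_by = nCᵥ(T₁ − T₂) = (4.43)(20.79)(608 − 372.4) = 21697 J.

W ≈ 21.7 kJ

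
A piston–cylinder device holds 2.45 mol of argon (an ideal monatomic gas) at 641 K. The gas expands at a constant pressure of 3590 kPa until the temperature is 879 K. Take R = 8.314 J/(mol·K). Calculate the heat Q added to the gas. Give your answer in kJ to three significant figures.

Isobaric: W = nRΔT = (2.45)(8.314)(238) = 4848 J.
ΔU = nCᵥΔT with Cᵥ = 3R/2: ΔU = (2.45)(12.47)(238) = 7272 J.
Q = ΔU + W = 7272 + 4848 = 12120 J.

Q ≈ 12.1 kJ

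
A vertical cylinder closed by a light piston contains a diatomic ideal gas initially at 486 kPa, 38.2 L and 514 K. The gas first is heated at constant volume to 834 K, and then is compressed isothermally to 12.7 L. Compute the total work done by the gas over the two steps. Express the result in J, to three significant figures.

W_total ≈ -33200 J

Step 1 (isochoric): W = 0 (constant volume).
After step 1: P = 788.6 kPa (V unchanged).
Step 2 (isothermal): W = P₁V₁ ln(V₂/V₁) = (30123) ln(12.7/38.2) = -33173 J.
W_total = 0 − 33173 = -33173 J.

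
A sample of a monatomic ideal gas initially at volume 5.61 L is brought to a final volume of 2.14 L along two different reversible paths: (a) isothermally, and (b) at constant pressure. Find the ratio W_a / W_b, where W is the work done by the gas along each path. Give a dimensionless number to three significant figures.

Path (a) isothermal: W = P₁V₁ ln(V₂/V₁) → W_a/(P₁V₁) = -0.9637.
Path (b) isobaric: W = P₁(V₂ − V₁) → W_b/(P₁V₁) = -0.6185.
W_a / W_b = -0.9637 / -0.6185 = 1.558.

W_a / W_b ≈ 1.56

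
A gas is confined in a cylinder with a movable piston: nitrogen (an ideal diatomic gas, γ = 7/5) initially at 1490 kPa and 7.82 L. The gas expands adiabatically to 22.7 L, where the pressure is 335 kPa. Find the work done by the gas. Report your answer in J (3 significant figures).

Adiabatic: W = (P₁V₁ − P₂V₂)/(γ − 1) with γ = 7/5.
P₁V₁ = 11652 J, P₂V₂ = 7604 J.
W = (11652 − 7604) / 0.4 = 10118 J.

W ≈ 10100 J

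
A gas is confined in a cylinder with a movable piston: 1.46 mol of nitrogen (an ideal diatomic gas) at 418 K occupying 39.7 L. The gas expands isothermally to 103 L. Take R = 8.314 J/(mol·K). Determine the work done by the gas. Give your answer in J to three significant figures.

W ≈ 4840 J

Isothermal: W = nRT ln(V₂/V₁).
W = (1.46)(8.314)(418) × ln(103/39.7)
  = 5074 × 0.9534
W_by_gas = 4837 J.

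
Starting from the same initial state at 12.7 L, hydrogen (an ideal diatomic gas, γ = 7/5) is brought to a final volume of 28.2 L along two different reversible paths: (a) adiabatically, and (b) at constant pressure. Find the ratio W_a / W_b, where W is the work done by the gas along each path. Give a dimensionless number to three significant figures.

Path (a) adiabatic: W = P₁V₁(1 − (V₁/V₂)^(γ−1))/(γ−1) → W_a/(P₁V₁) = 0.683.
Path (b) isobaric: W = P₁(V₂ − V₁) → W_b/(P₁V₁) = 1.22.
W_a / W_b = 0.683 / 1.22 = 0.5596.

W_a / W_b ≈ 0.560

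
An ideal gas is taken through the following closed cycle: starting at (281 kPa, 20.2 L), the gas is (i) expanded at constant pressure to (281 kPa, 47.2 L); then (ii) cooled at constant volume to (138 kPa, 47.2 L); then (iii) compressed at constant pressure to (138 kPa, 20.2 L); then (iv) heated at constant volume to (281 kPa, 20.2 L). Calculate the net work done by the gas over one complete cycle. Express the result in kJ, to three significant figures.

W_net ≈ 3.86 kJ

Constant-volume legs do no work.
W(i) = (281)(47.2 − 20.2) = 7587 J; W(iii) = (138)(20.2 − 47.2) = -3726 J.
W_net = 7587 − 3726 = 3861 J (the clockwise enclosed area).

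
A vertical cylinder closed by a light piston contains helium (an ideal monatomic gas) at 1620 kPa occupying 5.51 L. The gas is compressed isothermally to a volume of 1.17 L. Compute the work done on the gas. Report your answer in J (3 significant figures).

W ≈ 13800 J

Isothermal: W = nRT ln(V₂/V₁) = P₁V₁ ln(V₂/V₁).
P₁V₁ = (1620 kPa)(5.51 L) = 8926 J.
W = 8926 × ln(1.17/5.51) = 8926 × -1.55
W_by_gas = -13832 J; work on gas = −W_by = 13832 J.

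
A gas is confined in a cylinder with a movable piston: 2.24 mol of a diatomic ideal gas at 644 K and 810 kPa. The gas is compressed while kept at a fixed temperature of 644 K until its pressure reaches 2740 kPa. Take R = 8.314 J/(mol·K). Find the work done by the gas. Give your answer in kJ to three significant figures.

Isothermal process: W = nRT ln(V₂/V₁) = nRT ln(P₁/P₂).
W = (2.24)(8.314)(644) × ln(810/2740)
  = 11993 × ln(0.2956) = 11993 × -1.219
W_by_gas = -14616 J.

W ≈ -14.6 kJ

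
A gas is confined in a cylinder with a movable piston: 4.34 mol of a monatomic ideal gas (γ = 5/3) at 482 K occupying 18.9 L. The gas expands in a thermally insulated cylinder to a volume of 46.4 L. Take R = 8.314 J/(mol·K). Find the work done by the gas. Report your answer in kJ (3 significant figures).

Adiabatic: TV^(γ−1) = const with γ = 5/3.
T₂ = T₁ (V₁/V₂)^(γ−1) = 482 × (18.9/46.4)^0.667 = 482 × 0.5495 = 264.9 K.
W_by = nCᵥ(T₁ − T₂) = (4.34)(12.47)(482 − 264.9) = 11753 J.

W ≈ 11.8 kJ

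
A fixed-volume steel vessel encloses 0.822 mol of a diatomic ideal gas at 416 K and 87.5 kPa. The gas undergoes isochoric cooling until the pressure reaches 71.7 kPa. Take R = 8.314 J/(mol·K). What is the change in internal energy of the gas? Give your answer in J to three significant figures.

Constant volume ⇒ W = 0, so Q = ΔU = nCᵥΔT with Cᵥ = 5R/2 = 20.79 J/(mol·K).
At constant V, T₂/T₁ = P₂/P₁ ⇒ ΔT = T₁(P₂/P₁ − 1) = 416·(71.7/87.5 − 1) = -75.12 K.
ΔU = (0.822)(20.79)(-75.12) = -1283 J.

ΔU ≈ -1280 J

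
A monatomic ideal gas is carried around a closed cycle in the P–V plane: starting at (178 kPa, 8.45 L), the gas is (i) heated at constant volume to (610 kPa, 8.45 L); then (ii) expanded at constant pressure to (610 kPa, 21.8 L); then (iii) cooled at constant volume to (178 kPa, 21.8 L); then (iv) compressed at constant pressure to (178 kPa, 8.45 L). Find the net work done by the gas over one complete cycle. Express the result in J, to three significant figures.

Constant-volume legs do no work.
W(ii) = (610)(21.8 − 8.45) = 8144 J; W(iv) = (178)(8.45 − 21.8) = -2376 J.
W_net = 8144 − 2376 = 5767 J (the clockwise enclosed area).

W_net ≈ 5770 J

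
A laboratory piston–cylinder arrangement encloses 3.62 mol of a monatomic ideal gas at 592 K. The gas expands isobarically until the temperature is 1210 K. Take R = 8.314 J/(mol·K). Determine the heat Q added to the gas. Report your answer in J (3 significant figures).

Isobaric: W = nRΔT = (3.62)(8.314)(618) = 18600 J.
ΔU = nCᵥΔT with Cᵥ = 3R/2: ΔU = (3.62)(12.47)(618) = 27900 J.
Q = ΔU + W = 27900 + 18600 = 46499 J.

Q ≈ 46500 J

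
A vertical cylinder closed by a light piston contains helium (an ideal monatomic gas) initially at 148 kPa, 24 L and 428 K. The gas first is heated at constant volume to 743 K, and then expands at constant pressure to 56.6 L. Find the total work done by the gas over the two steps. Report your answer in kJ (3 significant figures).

Step 1 (isochoric): W = 0 (constant volume).
After step 1: P = 256.9 kPa (V unchanged).
Step 2 (isobaric): W = PΔV = (256.9 kPa)(56.6 − 24 L) = 8376 J.
W_total = 0 + 8376 = 8376 J.

W_total ≈ 8.38 kJ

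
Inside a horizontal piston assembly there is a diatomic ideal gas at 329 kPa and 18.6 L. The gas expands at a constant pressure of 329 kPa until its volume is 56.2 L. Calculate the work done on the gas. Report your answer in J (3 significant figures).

Isobaric: W = P ΔV.
W = (329 kPa)(56.2 − 18.6 L) = (329)(37.6) = 12370 J.
Work on gas = −W_by = -12370 J.

W ≈ -12400 J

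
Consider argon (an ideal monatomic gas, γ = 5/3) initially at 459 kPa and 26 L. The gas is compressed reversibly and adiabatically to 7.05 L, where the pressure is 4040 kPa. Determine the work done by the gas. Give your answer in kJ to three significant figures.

Adiabatic: W = (P₁V₁ − P₂V₂)/(γ − 1) with γ = 5/3.
P₁V₁ = 11934 J, P₂V₂ = 28482 J.
W = (11934 − 28482) / 0.6667 = -24822 J.

W ≈ -24.8 kJ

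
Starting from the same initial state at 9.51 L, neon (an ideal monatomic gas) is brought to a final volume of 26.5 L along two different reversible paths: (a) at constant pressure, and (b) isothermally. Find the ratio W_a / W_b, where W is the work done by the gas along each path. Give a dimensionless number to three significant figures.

W_a / W_b ≈ 1.74

Path (a) isobaric: W = P₁(V₂ − V₁) → W_a/(P₁V₁) = 1.787.
Path (b) isothermal: W = P₁V₁ ln(V₂/V₁) → W_b/(P₁V₁) = 1.025.
W_a / W_b = 1.787 / 1.025 = 1.743.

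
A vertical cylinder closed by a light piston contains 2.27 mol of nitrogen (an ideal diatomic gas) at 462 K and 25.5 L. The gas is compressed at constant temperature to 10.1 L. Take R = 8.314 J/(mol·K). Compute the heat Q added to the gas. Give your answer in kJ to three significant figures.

Isothermal ⇒ ΔU = 0, so Q = W = nRT ln(V₂/V₁).
Q = (2.27)(8.314)(462) ln(10.1/25.5) = 8719 × -0.9261 = -8075 J.

Q ≈ -8.08 kJ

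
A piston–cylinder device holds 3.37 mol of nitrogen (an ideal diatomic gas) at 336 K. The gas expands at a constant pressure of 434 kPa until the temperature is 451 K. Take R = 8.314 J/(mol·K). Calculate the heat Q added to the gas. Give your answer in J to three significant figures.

Isobaric: W = nRΔT = (3.37)(8.314)(115) = 3222 J.
ΔU = nCᵥΔT with Cᵥ = 5R/2: ΔU = (3.37)(20.79)(115) = 8055 J.
Q = ΔU + W = 8055 + 3222 = 11277 J.

Q ≈ 11300 J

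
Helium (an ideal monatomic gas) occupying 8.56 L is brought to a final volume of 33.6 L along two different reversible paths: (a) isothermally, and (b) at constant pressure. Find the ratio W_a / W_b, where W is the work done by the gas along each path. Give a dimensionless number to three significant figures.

W_a / W_b ≈ 0.467

Path (a) isothermal: W = P₁V₁ ln(V₂/V₁) → W_a/(P₁V₁) = 1.367.
Path (b) isobaric: W = P₁(V₂ − V₁) → W_b/(P₁V₁) = 2.925.
W_a / W_b = 1.367 / 2.925 = 0.4675.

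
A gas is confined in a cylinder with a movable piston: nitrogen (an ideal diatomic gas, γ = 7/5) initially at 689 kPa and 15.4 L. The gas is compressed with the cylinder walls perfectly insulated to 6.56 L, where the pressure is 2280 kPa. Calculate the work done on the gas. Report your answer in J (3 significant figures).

Adiabatic: W = (P₁V₁ − P₂V₂)/(γ − 1) with γ = 7/5.
P₁V₁ = 10611 J, P₂V₂ = 14957 J.
W = (10611 − 14957) / 0.4 = -10866 J.
Work on gas = −W_by = 10866 J.

W ≈ 10900 J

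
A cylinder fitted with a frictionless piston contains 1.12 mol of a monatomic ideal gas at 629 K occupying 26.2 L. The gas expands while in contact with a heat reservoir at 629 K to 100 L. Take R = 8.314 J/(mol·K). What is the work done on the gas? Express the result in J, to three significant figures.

Isothermal: W = nRT ln(V₂/V₁).
W = (1.12)(8.314)(629) × ln(100/26.2)
  = 5857 × 1.339
W_by_gas = 7845 J; work on gas = −W_by = -7845 J.

W ≈ -7840 J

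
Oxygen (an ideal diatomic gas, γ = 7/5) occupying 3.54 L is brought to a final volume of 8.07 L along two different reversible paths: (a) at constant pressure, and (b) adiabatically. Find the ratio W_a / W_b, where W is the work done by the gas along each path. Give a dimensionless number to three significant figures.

Path (a) isobaric: W = P₁(V₂ − V₁) → W_a/(P₁V₁) = 1.28.
Path (b) adiabatic: W = P₁V₁(1 − (V₁/V₂)^(γ−1))/(γ−1) → W_b/(P₁V₁) = 0.702.
W_a / W_b = 1.28 / 0.702 = 1.823.

W_a / W_b ≈ 1.82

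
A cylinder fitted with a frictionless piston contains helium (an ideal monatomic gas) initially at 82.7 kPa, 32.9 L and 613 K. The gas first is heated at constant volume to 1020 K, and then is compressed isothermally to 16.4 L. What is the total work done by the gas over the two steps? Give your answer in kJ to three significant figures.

Step 1 (isochoric): W = 0 (constant volume).
After step 1: P = 137.6 kPa (V unchanged).
Step 2 (isothermal): W = P₁V₁ ln(V₂/V₁) = (4527) ln(16.4/32.9) = -3152 J.
W_total = 0 − 3152 = -3152 J.

W_total ≈ -3.15 kJ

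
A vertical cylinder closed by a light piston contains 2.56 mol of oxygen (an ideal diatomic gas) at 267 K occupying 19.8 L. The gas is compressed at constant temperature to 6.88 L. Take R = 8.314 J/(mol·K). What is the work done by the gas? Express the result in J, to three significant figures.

W ≈ -6010 J

Isothermal: W = nRT ln(V₂/V₁).
W = (2.56)(8.314)(267) × ln(6.88/19.8)
  = 5683 × -1.057
W_by_gas = -6007 J.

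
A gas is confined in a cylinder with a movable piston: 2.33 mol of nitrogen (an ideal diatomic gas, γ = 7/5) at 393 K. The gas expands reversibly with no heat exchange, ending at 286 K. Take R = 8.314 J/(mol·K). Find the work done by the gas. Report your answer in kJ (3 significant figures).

W ≈ 5.18 kJ

Adiabatic ⇒ Q = 0, so W_by = −ΔU = nCᵥ(T₁ − T₂).
Cᵥ = 5R/2 = 20.79 J/(mol·K).
W = (2.33)(20.79)(393 − 286) = 5182 J.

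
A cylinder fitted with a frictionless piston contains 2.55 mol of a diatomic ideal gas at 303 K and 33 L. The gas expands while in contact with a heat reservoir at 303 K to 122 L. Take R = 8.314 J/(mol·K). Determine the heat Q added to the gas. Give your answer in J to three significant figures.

Isothermal ⇒ ΔU = 0, so Q = W = nRT ln(V₂/V₁).
Q = (2.55)(8.314)(303) ln(122/33) = 6424 × 1.308 = 8399 J.

Q ≈ 8400 J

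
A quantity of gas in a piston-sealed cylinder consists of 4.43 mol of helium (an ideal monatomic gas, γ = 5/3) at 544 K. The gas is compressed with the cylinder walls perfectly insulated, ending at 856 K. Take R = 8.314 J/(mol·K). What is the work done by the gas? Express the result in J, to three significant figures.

W ≈ -17200 J

Adiabatic ⇒ Q = 0, so W_by = −ΔU = nCᵥ(T₁ − T₂).
Cᵥ = 3R/2 = 12.47 J/(mol·K).
W = (4.43)(12.47)(544 − 856) = -17237 J.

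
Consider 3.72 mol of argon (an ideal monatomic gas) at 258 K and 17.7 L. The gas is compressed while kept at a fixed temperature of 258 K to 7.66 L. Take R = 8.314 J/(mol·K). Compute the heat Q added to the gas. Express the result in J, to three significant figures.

Q ≈ -6680 J

Isothermal ⇒ ΔU = 0, so Q = W = nRT ln(V₂/V₁).
Q = (3.72)(8.314)(258) ln(7.66/17.7) = 7979 × -0.8376 = -6683 J.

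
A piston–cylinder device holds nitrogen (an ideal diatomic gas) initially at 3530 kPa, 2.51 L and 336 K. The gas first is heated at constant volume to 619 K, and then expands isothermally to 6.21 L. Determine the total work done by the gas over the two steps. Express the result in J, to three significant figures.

Step 1 (isochoric): W = 0 (constant volume).
After step 1: P = 6503 kPa (V unchanged).
Step 2 (isothermal): W = P₁V₁ ln(V₂/V₁) = (16323) ln(6.21/2.51) = 14787 J.
W_total = 0 + 14787 = 14787 J.

W_total ≈ 14800 J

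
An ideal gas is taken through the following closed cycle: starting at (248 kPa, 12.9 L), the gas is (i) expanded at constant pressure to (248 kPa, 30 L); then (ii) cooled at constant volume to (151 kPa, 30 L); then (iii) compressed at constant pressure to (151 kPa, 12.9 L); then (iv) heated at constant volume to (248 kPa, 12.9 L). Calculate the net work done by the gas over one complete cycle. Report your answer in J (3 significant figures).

W_net ≈ 1660 J

Constant-volume legs do no work.
W(i) = (248)(30 − 12.9) = 4241 J; W(iii) = (151)(12.9 − 30) = -2582 J.
W_net = 4241 − 2582 = 1659 J (the clockwise enclosed area).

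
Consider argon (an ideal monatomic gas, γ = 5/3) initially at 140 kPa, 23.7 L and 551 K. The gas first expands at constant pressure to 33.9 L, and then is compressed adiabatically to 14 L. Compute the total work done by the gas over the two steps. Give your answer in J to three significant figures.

W_total ≈ -4290 J

Step 1 (isobaric): W = PΔV = (140 kPa)(33.9 − 23.7 L) = 1428 J.
After step 1: P = 140 kPa, V = 33.9 L, T = 788.1 K.
Step 2 (adiabatic): W = (P₁V₁ − P₂V₂)/(γ−1) = (4746 − 8558)/0.667 = -5718 J.
W_total = 1428 − 5718 = -4290 J.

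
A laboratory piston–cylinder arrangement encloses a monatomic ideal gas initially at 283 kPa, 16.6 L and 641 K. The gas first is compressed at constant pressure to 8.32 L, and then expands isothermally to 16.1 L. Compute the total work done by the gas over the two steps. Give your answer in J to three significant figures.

W_total ≈ -789 J

Step 1 (isobaric): W = PΔV = (283 kPa)(8.32 − 16.6 L) = -2343 J.
After step 1: P = 283 kPa, V = 8.32 L, T = 321.3 K.
Step 2 (isothermal): W = P₁V₁ ln(V₂/V₁) = (2355) ln(16.1/8.32) = 1554 J.
W_total = -2343 + 1554 = -788.9 J.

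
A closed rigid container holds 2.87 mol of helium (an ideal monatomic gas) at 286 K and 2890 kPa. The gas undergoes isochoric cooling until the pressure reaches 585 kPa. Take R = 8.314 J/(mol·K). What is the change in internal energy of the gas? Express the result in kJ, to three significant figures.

Constant volume ⇒ W = 0, so Q = ΔU = nCᵥΔT with Cᵥ = 3R/2 = 12.47 J/(mol·K).
At constant V, T₂/T₁ = P₂/P₁ ⇒ ΔT = T₁(P₂/P₁ − 1) = 286·(585/2890 − 1) = -228.1 K.
ΔU = (2.87)(12.47)(-228.1) = -8164 J.

ΔU ≈ -8.16 kJ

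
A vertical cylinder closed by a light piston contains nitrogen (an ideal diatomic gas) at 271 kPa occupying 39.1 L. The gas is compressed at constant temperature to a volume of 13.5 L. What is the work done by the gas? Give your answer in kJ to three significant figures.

W ≈ -11.3 kJ

Isothermal: W = nRT ln(V₂/V₁) = P₁V₁ ln(V₂/V₁).
P₁V₁ = (271 kPa)(39.1 L) = 10596 J.
W = 10596 × ln(13.5/39.1) = 10596 × -1.063
W_by_gas = -11268 J.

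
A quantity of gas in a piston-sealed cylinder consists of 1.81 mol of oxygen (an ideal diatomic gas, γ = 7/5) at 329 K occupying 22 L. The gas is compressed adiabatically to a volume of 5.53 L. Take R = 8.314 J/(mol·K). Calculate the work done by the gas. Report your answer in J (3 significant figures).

W ≈ -9130 J

Adiabatic: TV^(γ−1) = const with γ = 7/5.
T₂ = T₁ (V₁/V₂)^(γ−1) = 329 × (22/5.53)^0.4 = 329 × 1.737 = 571.6 K.
W_by = nCᵥ(T₁ − T₂) = (1.81)(20.79)(329 − 571.6) = -9126 J.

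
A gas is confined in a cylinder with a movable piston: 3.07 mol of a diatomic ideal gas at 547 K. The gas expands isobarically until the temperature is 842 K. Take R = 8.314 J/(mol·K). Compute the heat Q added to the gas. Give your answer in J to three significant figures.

Isobaric: W = nRΔT = (3.07)(8.314)(295) = 7530 J.
ΔU = nCᵥΔT with Cᵥ = 5R/2: ΔU = (3.07)(20.79)(295) = 18824 J.
Q = ΔU + W = 18824 + 7530 = 26354 J.

Q ≈ 26400 J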